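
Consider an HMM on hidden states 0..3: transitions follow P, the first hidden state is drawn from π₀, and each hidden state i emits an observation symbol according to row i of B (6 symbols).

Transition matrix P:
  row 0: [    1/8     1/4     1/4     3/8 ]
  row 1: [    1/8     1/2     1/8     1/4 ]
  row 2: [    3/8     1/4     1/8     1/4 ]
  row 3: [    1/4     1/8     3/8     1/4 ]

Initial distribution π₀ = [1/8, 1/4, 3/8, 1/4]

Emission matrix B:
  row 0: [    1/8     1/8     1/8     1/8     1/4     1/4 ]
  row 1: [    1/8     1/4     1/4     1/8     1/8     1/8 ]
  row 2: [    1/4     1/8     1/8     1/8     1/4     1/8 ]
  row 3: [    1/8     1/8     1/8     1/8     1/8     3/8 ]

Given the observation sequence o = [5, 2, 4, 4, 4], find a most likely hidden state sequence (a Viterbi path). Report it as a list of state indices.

path = [3, 2, 0, 2, 0]

t=0: δ = [3.125e-02, 3.125e-02, 4.688e-02, 9.375e-02]  (obs o_0=5)
t=1: δ = [2.930e-03, 3.906e-03, 4.395e-03, 2.930e-03]  ψ = [3, 1, 3, 3]  (obs o_1=2)
t=2: δ = [4.120e-04, 2.441e-04, 2.747e-04, 1.373e-04]  ψ = [2, 1, 3, 0]  (obs o_2=4)
t=3: δ = [2.575e-05, 1.526e-05, 2.575e-05, 1.931e-05]  ψ = [2, 1, 0, 0]  (obs o_3=4)
t=4: δ = [2.414e-06, 9.537e-07, 1.810e-06, 1.207e-06]  ψ = [2, 1, 3, 0]  (obs o_4=4)
backtrack: best end state = 0; path = [3, 2, 0, 2, 0]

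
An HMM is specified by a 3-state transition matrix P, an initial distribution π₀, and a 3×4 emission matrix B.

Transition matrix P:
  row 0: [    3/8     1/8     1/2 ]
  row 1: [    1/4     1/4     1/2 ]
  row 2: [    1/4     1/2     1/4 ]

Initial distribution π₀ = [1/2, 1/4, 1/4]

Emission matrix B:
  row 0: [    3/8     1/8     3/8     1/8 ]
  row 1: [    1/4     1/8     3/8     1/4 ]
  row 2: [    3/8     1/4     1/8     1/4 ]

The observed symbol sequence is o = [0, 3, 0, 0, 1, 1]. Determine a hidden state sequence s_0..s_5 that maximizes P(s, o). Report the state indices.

t=0: δ = [1.875e-01, 6.250e-02, 9.375e-02]  (obs o_0=0)
t=1: δ = [8.789e-03, 1.172e-02, 2.344e-02]  ψ = [0, 2, 0]  (obs o_1=3)
t=2: δ = [2.197e-03, 2.930e-03, 2.197e-03]  ψ = [2, 2, 1]  (obs o_2=0)
t=3: δ = [3.090e-04, 2.747e-04, 5.493e-04]  ψ = [0, 2, 1]  (obs o_3=0)
t=4: δ = [1.717e-05, 3.433e-05, 3.862e-05]  ψ = [2, 2, 0]  (obs o_4=1)
t=5: δ = [1.207e-06, 2.414e-06, 4.292e-06]  ψ = [2, 2, 1]  (obs o_5=1)
backtrack: best end state = 2; path = [0, 2, 1, 2, 1, 2]

path = [0, 2, 1, 2, 1, 2]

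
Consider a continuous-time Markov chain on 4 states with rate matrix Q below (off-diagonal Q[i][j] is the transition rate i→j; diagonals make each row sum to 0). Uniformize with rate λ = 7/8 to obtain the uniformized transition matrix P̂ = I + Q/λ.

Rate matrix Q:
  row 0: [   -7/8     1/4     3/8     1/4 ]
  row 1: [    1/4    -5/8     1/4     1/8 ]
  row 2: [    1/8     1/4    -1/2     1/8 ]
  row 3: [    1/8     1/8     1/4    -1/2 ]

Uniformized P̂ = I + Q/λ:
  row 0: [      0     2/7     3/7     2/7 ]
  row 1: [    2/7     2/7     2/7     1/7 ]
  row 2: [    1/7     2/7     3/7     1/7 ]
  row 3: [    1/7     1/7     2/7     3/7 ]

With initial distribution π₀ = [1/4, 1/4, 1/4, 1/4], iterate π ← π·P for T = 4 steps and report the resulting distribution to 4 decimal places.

t=0: π = [0.2500, 0.2500, 0.2500, 0.2500]
t=1: π = [0.1429, 0.2500, 0.3571, 0.2500]
t=2: π = [0.1582, 0.2500, 0.3571, 0.2347]
t=3: π = [0.1560, 0.2522, 0.3593, 0.2325]
t=4: π = [0.1566, 0.2525, 0.3593, 0.2316]

π = [0.1566, 0.2525, 0.3593, 0.2316]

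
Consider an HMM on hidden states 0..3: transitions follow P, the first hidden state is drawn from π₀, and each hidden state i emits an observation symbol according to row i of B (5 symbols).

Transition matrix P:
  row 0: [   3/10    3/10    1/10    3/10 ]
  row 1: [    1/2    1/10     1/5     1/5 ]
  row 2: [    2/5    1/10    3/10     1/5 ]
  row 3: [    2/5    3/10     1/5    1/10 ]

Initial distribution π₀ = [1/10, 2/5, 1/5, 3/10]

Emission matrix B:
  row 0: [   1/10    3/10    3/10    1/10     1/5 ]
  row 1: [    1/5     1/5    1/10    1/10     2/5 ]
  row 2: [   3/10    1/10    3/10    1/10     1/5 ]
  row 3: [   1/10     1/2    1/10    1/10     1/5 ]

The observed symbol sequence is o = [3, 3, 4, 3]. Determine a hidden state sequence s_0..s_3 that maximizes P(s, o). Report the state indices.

path = [1, 0, 1, 0]

t=0: δ = [1.000e-02, 4.000e-02, 2.000e-02, 3.000e-02]  (obs o_0=3)
t=1: δ = [2.000e-03, 9.000e-04, 8.000e-04, 8.000e-04]  ψ = [1, 3, 1, 1]  (obs o_1=3)
t=2: δ = [1.200e-04, 2.400e-04, 4.800e-05, 1.200e-04]  ψ = [0, 0, 2, 0]  (obs o_2=4)
t=3: δ = [1.200e-05, 3.600e-06, 4.800e-06, 4.800e-06]  ψ = [1, 0, 1, 1]  (obs o_3=3)
backtrack: best end state = 0; path = [1, 0, 1, 0]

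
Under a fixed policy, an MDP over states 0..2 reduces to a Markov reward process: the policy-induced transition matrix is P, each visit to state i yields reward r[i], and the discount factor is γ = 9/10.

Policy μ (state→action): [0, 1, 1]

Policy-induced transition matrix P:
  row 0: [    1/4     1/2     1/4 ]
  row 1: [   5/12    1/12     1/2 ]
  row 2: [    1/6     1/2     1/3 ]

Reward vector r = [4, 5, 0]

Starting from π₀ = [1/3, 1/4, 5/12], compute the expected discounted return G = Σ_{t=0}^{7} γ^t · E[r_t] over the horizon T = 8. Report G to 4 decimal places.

t=0: π = [0.3333, 0.2500, 0.4167], E[r] = 2.5833, γ^t·E[r] = 2.583333, running G = 2.583333
t=1: π = [0.2569, 0.3958, 0.3472], E[r] = 3.0069, γ^t·E[r] = 2.706250, running G = 5.289583
t=2: π = [0.2870, 0.3351, 0.3779], E[r] = 2.8235, γ^t·E[r] = 2.287031, running G = 7.576615
t=3: π = [0.2744, 0.3604, 0.3653], E[r] = 2.8994, γ^t·E[r] = 2.113629, running G = 9.690243
t=4: π = [0.2796, 0.3498, 0.3705], E[r] = 2.8677, γ^t·E[r] = 1.881497, running G = 11.571740
t=5: π = [0.2774, 0.3542, 0.3683], E[r] = 2.8809, γ^t·E[r] = 1.701133, running G = 13.272873
t=6: π = [0.2783, 0.3524, 0.3693], E[r] = 2.8754, γ^t·E[r] = 1.528100, running G = 14.800973
t=7: π = [0.2780, 0.3532, 0.3689], E[r] = 2.8777, γ^t·E[r] = 1.376385, running G = 16.177358

G = 16.1774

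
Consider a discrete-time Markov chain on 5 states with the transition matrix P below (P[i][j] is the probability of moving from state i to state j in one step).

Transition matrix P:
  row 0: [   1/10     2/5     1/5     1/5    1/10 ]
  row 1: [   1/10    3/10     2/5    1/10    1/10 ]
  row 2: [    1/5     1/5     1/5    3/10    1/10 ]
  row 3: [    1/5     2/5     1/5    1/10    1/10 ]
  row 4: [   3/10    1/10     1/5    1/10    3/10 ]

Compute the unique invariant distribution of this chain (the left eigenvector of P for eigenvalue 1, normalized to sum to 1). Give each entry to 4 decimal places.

π = [0.1675, 0.2829, 0.2566, 0.1681, 0.1250]

Balance equations π_j = Σ_i π_i·P[i][j]:
  π_0 = 1/10·π_0 + 1/10·π_1 + 1/5·π_2 + 1/5·π_3 + 3/10·π_4
  π_1 = 2/5·π_0 + 3/10·π_1 + 1/5·π_2 + 2/5·π_3 + 1/10·π_4
  π_2 = 1/5·π_0 + 2/5·π_1 + 1/5·π_2 + 1/5·π_3 + 1/5·π_4
  π_3 = 1/5·π_0 + 1/10·π_1 + 3/10·π_2 + 1/10·π_3 + 1/10·π_4
  normalize: π_0 + π_1 + π_2 + π_3 + π_4 = 1
Solving the linear system gives exactly π = [35/209, 43/152, 39/152, 281/1672, 1/8].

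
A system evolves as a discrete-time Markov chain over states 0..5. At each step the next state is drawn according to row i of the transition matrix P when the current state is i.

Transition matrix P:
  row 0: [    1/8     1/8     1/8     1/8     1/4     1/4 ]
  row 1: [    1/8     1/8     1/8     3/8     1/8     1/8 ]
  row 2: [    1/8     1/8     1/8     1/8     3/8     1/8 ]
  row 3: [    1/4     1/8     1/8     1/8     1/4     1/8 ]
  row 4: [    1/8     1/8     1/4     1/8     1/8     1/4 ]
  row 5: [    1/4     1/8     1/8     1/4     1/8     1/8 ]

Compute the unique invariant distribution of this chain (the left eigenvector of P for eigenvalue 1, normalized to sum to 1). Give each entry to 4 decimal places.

π = [0.1687, 0.1250, 0.1507, 0.1777, 0.2060, 0.1718]

Balance equations π_j = Σ_i π_i·P[i][j]:
  π_0 = 1/8·π_0 + 1/8·π_1 + 1/8·π_2 + 1/4·π_3 + 1/8·π_4 + 1/4·π_5
  π_1 = 1/8·π_0 + 1/8·π_1 + 1/8·π_2 + 1/8·π_3 + 1/8·π_4 + 1/8·π_5
  π_2 = 1/8·π_0 + 1/8·π_1 + 1/8·π_2 + 1/8·π_3 + 1/4·π_4 + 1/8·π_5
  π_3 = 1/8·π_0 + 3/8·π_1 + 1/8·π_2 + 1/8·π_3 + 1/8·π_4 + 1/4·π_5
  π_4 = 1/4·π_0 + 1/8·π_1 + 3/8·π_2 + 1/4·π_3 + 1/8·π_4 + 1/8·π_5
  normalize: π_0 + π_1 + π_2 + π_3 + π_4 + π_5 = 1
Solving the linear system gives exactly π = [97/575, 1/8, 6241/41400, 3679/20700, 1066/5175, 3557/20700].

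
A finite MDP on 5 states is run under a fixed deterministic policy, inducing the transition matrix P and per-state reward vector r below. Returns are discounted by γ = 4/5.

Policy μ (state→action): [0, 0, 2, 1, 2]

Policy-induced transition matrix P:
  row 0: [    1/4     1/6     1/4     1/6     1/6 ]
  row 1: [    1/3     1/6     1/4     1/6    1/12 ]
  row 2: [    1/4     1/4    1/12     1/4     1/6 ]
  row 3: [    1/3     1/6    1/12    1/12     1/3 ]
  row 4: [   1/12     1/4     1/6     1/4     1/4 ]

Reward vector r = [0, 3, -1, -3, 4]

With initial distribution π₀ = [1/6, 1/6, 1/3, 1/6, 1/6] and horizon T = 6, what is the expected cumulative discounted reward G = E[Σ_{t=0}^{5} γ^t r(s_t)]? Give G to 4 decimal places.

t=0: π = [0.1667, 0.1667, 0.3333, 0.1667, 0.1667], E[r] = 0.3333, γ^t·E[r] = 0.333333, running G = 0.333333
t=1: π = [0.2500, 0.2083, 0.1528, 0.1944, 0.1944], E[r] = 0.6667, γ^t·E[r] = 0.533333, running G = 0.866667
t=2: π = [0.2512, 0.1956, 0.1759, 0.1794, 0.1979], E[r] = 0.6644, γ^t·E[r] = 0.425185, running G = 1.291852
t=3: π = [0.2483, 0.1978, 0.1743, 0.1829, 0.1968], E[r] = 0.6576, γ^t·E[r] = 0.336691, running G = 1.628543
t=4: π = [0.2489, 0.1976, 0.1741, 0.1823, 0.1971], E[r] = 0.6599, γ^t·E[r] = 0.270281, running G = 1.898825
t=5: π = [0.2488, 0.1976, 0.1742, 0.1824, 0.1970], E[r] = 0.6595, γ^t·E[r] = 0.216094, running G = 2.114919

G = 2.1149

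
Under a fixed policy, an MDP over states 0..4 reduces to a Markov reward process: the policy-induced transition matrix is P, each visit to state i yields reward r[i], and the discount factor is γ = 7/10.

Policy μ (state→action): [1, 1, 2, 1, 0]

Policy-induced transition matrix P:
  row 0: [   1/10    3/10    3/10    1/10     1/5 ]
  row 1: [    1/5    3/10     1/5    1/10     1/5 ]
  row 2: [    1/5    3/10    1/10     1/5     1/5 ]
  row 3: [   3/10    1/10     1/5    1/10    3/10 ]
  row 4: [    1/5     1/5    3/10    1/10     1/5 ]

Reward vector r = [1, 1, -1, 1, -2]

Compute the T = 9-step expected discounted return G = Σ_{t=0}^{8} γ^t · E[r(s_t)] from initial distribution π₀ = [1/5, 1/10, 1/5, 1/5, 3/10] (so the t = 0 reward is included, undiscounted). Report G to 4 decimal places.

t=0: π = [0.2000, 0.1000, 0.2000, 0.2000, 0.3000], E[r] = -0.3000, γ^t·E[r] = -0.300000, running G = -0.300000
t=1: π = [0.2000, 0.2300, 0.2300, 0.1200, 0.2200], E[r] = -0.1200, γ^t·E[r] = -0.084000, running G = -0.384000
t=2: π = [0.1920, 0.2540, 0.2190, 0.1230, 0.2120], E[r] = -0.0740, γ^t·E[r] = -0.036260, running G = -0.420260
t=3: π = [0.1931, 0.2542, 0.2185, 0.1219, 0.2123], E[r] = -0.0739, γ^t·E[r] = -0.025348, running G = -0.445608
t=4: π = [0.1929, 0.2544, 0.2187, 0.1219, 0.2122], E[r] = -0.0740, γ^t·E[r] = -0.017755, running G = -0.463363
t=5: π = [0.1929, 0.2544, 0.2186, 0.1219, 0.2122], E[r] = -0.0738, γ^t·E[r] = -0.012409, running G = -0.475772
t=6: π = [0.1929, 0.2544, 0.2186, 0.1219, 0.2122], E[r] = -0.0738, γ^t·E[r] = -0.008688, running G = -0.484460
t=7: π = [0.1929, 0.2544, 0.2186, 0.1219, 0.2122], E[r] = -0.0738, γ^t·E[r] = -0.006082, running G = -0.490542
t=8: π = [0.1929, 0.2544, 0.2186, 0.1219, 0.2122], E[r] = -0.0738, γ^t·E[r] = -0.004257, running G = -0.494799

G = -0.4948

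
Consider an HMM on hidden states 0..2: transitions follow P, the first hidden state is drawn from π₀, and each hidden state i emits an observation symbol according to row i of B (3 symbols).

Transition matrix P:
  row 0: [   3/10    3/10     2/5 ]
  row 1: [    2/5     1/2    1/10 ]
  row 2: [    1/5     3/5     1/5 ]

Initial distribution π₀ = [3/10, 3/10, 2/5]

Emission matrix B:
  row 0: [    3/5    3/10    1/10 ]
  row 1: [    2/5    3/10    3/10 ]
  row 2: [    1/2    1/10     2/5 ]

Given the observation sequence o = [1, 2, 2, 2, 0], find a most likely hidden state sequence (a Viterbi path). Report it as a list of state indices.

path = [0, 2, 1, 1, 0]

t=0: δ = [9.000e-02, 9.000e-02, 4.000e-02]  (obs o_0=1)
t=1: δ = [3.600e-03, 1.350e-02, 1.440e-02]  ψ = [1, 1, 0]  (obs o_1=2)
t=2: δ = [5.400e-04, 2.592e-03, 1.152e-03]  ψ = [1, 2, 2]  (obs o_2=2)
t=3: δ = [1.037e-04, 3.888e-04, 1.037e-04]  ψ = [1, 1, 1]  (obs o_3=2)
t=4: δ = [9.331e-05, 7.776e-05, 2.074e-05]  ψ = [1, 1, 0]  (obs o_4=0)
backtrack: best end state = 0; path = [0, 2, 1, 1, 0]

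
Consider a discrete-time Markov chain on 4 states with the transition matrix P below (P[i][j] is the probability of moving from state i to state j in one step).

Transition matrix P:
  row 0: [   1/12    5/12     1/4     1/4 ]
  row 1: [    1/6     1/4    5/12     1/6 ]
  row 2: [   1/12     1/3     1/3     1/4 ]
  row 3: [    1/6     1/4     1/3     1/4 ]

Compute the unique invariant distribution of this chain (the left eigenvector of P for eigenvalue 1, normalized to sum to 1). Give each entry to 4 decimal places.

Balance equations π_j = Σ_i π_i·P[i][j]:
  π_0 = 1/12·π_0 + 1/6·π_1 + 1/12·π_2 + 1/6·π_3
  π_1 = 5/12·π_0 + 1/4·π_1 + 1/3·π_2 + 1/4·π_3
  π_2 = 1/4·π_0 + 5/12·π_1 + 1/3·π_2 + 1/3·π_3
  normalize: π_0 + π_1 + π_2 + π_3 = 1
Solving the linear system gives exactly π = [235/1849, 555/1849, 643/1849, 416/1849].

π = [0.1271, 0.3002, 0.3478, 0.2250]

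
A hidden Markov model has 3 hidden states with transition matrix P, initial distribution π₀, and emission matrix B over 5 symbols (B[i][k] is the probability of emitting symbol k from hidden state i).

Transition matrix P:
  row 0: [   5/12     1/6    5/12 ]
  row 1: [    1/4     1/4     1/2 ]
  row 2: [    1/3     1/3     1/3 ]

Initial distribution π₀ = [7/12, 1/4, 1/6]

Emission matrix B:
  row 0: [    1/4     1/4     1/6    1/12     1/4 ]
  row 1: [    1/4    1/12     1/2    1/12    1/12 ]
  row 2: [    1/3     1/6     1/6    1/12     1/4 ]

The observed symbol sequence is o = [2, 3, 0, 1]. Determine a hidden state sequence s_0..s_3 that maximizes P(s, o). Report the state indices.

path = [1, 2, 2, 0]

t=0: δ = [9.722e-02, 1.250e-01, 2.778e-02]  (obs o_0=2)
t=1: δ = [3.376e-03, 2.604e-03, 5.208e-03]  ψ = [0, 1, 1]  (obs o_1=3)
t=2: δ = [4.340e-04, 4.340e-04, 5.787e-04]  ψ = [2, 2, 2]  (obs o_2=0)
t=3: δ = [4.823e-05, 1.608e-05, 3.617e-05]  ψ = [2, 2, 1]  (obs o_3=1)
backtrack: best end state = 0; path = [1, 2, 2, 0]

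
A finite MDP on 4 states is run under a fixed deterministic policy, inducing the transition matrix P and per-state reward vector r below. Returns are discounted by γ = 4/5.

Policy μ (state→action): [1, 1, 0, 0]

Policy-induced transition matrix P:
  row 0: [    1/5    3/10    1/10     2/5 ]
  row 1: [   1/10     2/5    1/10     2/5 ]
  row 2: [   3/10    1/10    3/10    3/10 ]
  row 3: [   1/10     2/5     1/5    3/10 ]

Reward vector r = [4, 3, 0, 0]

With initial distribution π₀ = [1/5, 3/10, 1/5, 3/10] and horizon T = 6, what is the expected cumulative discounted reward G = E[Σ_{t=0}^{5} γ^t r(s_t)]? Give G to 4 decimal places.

t=0: π = [0.2000, 0.3000, 0.2000, 0.3000], E[r] = 1.7000, γ^t·E[r] = 1.700000, running G = 1.700000
t=1: π = [0.1600, 0.3200, 0.1700, 0.3500], E[r] = 1.6000, γ^t·E[r] = 1.280000, running G = 2.980000
t=2: π = [0.1500, 0.3330, 0.1690, 0.3480], E[r] = 1.5990, γ^t·E[r] = 1.023360, running G = 4.003360
t=3: π = [0.1488, 0.3343, 0.1686, 0.3483], E[r] = 1.5981, γ^t·E[r] = 0.818227, running G = 4.821587
t=4: π = [0.1486, 0.3345, 0.1686, 0.3483], E[r] = 1.5980, γ^t·E[r] = 0.654549, running G = 5.476136
t=5: π = [0.1486, 0.3346, 0.1685, 0.3483], E[r] = 1.5980, γ^t·E[r] = 0.523634, running G = 5.999770

G = 5.9998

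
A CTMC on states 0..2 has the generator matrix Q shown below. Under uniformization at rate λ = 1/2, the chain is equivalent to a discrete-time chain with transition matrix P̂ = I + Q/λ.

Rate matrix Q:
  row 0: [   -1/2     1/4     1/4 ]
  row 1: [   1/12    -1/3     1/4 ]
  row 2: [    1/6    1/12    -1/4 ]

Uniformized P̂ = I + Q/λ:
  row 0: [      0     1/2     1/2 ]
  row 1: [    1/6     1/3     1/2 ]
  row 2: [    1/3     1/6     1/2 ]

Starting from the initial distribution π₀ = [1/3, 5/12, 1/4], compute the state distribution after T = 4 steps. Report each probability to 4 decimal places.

π = [0.2146, 0.2854, 0.5000]

t=0: π = [0.3333, 0.4167, 0.2500]
t=1: π = [0.1528, 0.3472, 0.5000]
t=2: π = [0.2245, 0.2755, 0.5000]
t=3: π = [0.2126, 0.2874, 0.5000]
t=4: π = [0.2146, 0.2854, 0.5000]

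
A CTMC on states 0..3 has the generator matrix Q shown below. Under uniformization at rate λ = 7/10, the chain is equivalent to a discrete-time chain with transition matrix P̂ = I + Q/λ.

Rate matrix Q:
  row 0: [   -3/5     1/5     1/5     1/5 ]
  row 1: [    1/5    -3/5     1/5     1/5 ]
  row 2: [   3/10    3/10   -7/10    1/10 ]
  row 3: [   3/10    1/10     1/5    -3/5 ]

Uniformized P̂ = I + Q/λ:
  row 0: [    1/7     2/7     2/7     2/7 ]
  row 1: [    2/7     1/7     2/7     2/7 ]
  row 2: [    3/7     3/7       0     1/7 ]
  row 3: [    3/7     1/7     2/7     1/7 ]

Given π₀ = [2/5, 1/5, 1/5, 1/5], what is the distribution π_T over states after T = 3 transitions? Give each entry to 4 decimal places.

π = [0.3044, 0.2501, 0.2227, 0.2227]

t=0: π = [0.4000, 0.2000, 0.2000, 0.2000]
t=1: π = [0.2857, 0.2571, 0.2286, 0.2286]
t=2: π = [0.3102, 0.2490, 0.2204, 0.2204]
t=3: π = [0.3044, 0.2501, 0.2227, 0.2227]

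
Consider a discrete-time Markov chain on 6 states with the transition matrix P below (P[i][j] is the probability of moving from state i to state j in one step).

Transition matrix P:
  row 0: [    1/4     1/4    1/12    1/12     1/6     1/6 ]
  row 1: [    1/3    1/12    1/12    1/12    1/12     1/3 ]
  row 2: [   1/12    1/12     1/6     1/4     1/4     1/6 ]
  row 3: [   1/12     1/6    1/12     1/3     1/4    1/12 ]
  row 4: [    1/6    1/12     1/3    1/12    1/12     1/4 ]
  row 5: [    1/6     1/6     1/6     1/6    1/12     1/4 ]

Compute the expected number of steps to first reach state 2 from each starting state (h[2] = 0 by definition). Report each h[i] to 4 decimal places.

h = [7.4211, 7.4709, 0.0000, 7.2789, 5.6599, 6.8891]

First-step conditioning: h[2] = 0; for i ≠ 2, h[i] = 1 + Σ_k P[i][k]·h[k].
  h[0] = 1 + 1/4·h[0] + 1/4·h[1] + 1/12·h[3] + 1/6·h[4] + 1/6·h[5]
  h[1] = 1 + 1/3·h[0] + 1/12·h[1] + 1/12·h[3] + 1/12·h[4] + 1/3·h[5]
  h[3] = 1 + 1/12·h[0] + 1/6·h[1] + 1/3·h[3] + 1/4·h[4] + 1/12·h[5]
  h[4] = 1 + 1/6·h[0] + 1/12·h[1] + 1/12·h[3] + 1/12·h[4] + 1/4·h[5]
  h[5] = 1 + 1/6·h[0] + 1/6·h[1] + 1/6·h[3] + 1/12·h[4] + 1/4·h[5]
Solving the 5×5 linear system over states ≠ 2 gives exactly h = [141/19, 18453/2470, 0, 1383/190, 1398/247, 8508/1235] (h[2] = 0 is the target).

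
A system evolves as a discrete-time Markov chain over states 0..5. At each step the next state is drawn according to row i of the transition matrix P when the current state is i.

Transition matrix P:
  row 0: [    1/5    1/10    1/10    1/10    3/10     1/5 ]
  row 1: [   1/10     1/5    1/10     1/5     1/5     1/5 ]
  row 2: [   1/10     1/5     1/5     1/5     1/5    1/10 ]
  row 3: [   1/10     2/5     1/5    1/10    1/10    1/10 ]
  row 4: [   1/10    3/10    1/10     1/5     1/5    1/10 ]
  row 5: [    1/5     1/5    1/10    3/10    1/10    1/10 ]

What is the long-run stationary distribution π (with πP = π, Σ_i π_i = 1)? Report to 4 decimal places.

π = [0.1263, 0.2420, 0.1314, 0.1828, 0.1807, 0.1368]

Balance equations π_j = Σ_i π_i·P[i][j]:
  π_0 = 1/5·π_0 + 1/10·π_1 + 1/10·π_2 + 1/10·π_3 + 1/10·π_4 + 1/5·π_5
  π_1 = 1/10·π_0 + 1/5·π_1 + 1/5·π_2 + 2/5·π_3 + 3/10·π_4 + 1/5·π_5
  π_2 = 1/10·π_0 + 1/10·π_1 + 1/5·π_2 + 1/5·π_3 + 1/10·π_4 + 1/10·π_5
  π_3 = 1/10·π_0 + 1/5·π_1 + 1/5·π_2 + 1/10·π_3 + 1/5·π_4 + 3/10·π_5
  π_4 = 3/10·π_0 + 1/5·π_1 + 1/5·π_2 + 1/10·π_3 + 1/5·π_4 + 1/10·π_5
  normalize: π_0 + π_1 + π_2 + π_3 + π_4 + π_5 = 1
Solving the linear system gives exactly π = [6186/48973, 11851/48973, 6436/48973, 8951/48973, 8848/48973, 6701/48973].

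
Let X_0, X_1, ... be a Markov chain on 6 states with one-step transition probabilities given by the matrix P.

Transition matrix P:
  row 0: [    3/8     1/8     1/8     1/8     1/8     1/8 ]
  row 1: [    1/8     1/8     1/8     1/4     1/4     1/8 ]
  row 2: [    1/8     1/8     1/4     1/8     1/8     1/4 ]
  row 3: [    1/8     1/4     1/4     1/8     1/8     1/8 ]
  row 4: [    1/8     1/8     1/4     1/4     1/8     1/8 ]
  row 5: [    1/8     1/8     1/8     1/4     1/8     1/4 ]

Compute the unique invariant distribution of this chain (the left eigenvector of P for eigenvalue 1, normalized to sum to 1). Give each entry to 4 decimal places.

Balance equations π_j = Σ_i π_i·P[i][j]:
  π_0 = 3/8·π_0 + 1/8·π_1 + 1/8·π_2 + 1/8·π_3 + 1/8·π_4 + 1/8·π_5
  π_1 = 1/8·π_0 + 1/8·π_1 + 1/8·π_2 + 1/4·π_3 + 1/8·π_4 + 1/8·π_5
  π_2 = 1/8·π_0 + 1/8·π_1 + 1/4·π_2 + 1/4·π_3 + 1/4·π_4 + 1/8·π_5
  π_3 = 1/8·π_0 + 1/4·π_1 + 1/8·π_2 + 1/8·π_3 + 1/4·π_4 + 1/4·π_5
  π_4 = 1/8·π_0 + 1/4·π_1 + 1/8·π_2 + 1/8·π_3 + 1/8·π_4 + 1/8·π_5
  normalize: π_0 + π_1 + π_2 + π_3 + π_4 + π_5 = 1
Solving the linear system gives exactly π = [1/6, 1817/12291, 4657/24582, 2245/12291, 3527/24582, 4177/24582].

π = [0.1667, 0.1478, 0.1894, 0.1827, 0.1435, 0.1699]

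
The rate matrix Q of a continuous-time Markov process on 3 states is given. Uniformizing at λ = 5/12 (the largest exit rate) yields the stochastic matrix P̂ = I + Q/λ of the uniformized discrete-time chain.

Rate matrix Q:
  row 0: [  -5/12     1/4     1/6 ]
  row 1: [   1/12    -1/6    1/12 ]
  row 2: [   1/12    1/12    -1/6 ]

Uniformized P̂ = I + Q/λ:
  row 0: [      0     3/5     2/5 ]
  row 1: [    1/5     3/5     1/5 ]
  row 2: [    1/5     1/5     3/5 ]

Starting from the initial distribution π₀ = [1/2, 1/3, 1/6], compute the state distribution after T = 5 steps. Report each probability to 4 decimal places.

π = [0.1666, 0.4457, 0.3878]

t=0: π = [0.5000, 0.3333, 0.1667]
t=1: π = [0.1000, 0.5333, 0.3667]
t=2: π = [0.1800, 0.4533, 0.3667]
t=3: π = [0.1640, 0.4533, 0.3827]
t=4: π = [0.1672, 0.4469, 0.3859]
t=5: π = [0.1666, 0.4457, 0.3878]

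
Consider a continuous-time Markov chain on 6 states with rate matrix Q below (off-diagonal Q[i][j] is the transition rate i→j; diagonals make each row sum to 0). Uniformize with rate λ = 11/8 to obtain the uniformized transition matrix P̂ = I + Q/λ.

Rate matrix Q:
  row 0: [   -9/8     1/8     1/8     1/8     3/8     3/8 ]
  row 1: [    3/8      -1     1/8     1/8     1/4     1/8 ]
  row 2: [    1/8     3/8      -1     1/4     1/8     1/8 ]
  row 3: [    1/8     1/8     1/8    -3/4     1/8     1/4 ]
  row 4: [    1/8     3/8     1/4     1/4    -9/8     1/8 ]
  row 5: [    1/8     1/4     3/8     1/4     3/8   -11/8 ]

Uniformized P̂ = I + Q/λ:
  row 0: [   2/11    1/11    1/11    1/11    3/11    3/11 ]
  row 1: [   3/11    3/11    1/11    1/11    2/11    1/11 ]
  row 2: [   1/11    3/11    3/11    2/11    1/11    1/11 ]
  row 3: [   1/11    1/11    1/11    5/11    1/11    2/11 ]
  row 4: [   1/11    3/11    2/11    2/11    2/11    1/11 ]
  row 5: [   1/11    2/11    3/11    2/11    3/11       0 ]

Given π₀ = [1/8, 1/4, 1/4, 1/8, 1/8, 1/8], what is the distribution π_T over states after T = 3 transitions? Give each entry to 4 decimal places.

π = [0.1408, 0.1993, 0.1580, 0.2045, 0.1737, 0.1238]

t=0: π = [0.1250, 0.2500, 0.2500, 0.1250, 0.1250, 0.1250]
t=1: π = [0.1477, 0.2159, 0.1705, 0.1818, 0.1705, 0.1136]
t=2: π = [0.1436, 0.2025, 0.1581, 0.1983, 0.1736, 0.1240]
t=3: π = [0.1408, 0.1993, 0.1580, 0.2045, 0.1737, 0.1238]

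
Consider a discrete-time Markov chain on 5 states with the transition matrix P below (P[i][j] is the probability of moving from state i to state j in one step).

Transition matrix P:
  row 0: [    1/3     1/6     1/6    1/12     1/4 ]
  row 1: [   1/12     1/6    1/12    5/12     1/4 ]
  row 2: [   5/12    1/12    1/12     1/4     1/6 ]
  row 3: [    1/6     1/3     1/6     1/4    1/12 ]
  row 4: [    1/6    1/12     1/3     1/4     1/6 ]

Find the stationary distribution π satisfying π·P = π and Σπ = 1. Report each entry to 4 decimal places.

π = [0.2326, 0.1777, 0.1680, 0.2409, 0.1808]

Balance equations π_j = Σ_i π_i·P[i][j]:
  π_0 = 1/3·π_0 + 1/12·π_1 + 5/12·π_2 + 1/6·π_3 + 1/6·π_4
  π_1 = 1/6·π_0 + 1/6·π_1 + 1/12·π_2 + 1/3·π_3 + 1/12·π_4
  π_2 = 1/6·π_0 + 1/12·π_1 + 1/12·π_2 + 1/6·π_3 + 1/3·π_4
  π_3 = 1/12·π_0 + 5/12·π_1 + 1/4·π_2 + 1/4·π_3 + 1/4·π_4
  normalize: π_0 + π_1 + π_2 + π_3 + π_4 = 1
Solving the linear system gives exactly π = [763/3280, 583/3280, 551/3280, 79/328, 593/3280].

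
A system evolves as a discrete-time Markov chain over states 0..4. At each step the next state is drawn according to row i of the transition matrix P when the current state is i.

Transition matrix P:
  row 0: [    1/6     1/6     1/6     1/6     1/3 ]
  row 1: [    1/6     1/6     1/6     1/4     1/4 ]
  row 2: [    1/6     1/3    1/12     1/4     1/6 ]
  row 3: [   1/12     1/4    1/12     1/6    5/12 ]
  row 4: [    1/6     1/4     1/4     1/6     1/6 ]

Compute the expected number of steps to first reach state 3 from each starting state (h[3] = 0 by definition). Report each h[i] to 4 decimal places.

h = [5.0237, 4.6102, 4.5831, 0.0000, 4.9627]

First-step conditioning: h[3] = 0; for i ≠ 3, h[i] = 1 + Σ_k P[i][k]·h[k].
  h[0] = 1 + 1/6·h[0] + 1/6·h[1] + 1/6·h[2] + 1/3·h[4]
  h[1] = 1 + 1/6·h[0] + 1/6·h[1] + 1/6·h[2] + 1/4·h[4]
  h[2] = 1 + 1/6·h[0] + 1/3·h[1] + 1/12·h[2] + 1/6·h[4]
  h[4] = 1 + 1/6·h[0] + 1/4·h[1] + 1/4·h[2] + 1/6·h[4]
Solving the 4×4 linear system over states ≠ 3 gives exactly h = [1482/295, 272/59, 1352/295, 0, 1464/295] (h[3] = 0 is the target).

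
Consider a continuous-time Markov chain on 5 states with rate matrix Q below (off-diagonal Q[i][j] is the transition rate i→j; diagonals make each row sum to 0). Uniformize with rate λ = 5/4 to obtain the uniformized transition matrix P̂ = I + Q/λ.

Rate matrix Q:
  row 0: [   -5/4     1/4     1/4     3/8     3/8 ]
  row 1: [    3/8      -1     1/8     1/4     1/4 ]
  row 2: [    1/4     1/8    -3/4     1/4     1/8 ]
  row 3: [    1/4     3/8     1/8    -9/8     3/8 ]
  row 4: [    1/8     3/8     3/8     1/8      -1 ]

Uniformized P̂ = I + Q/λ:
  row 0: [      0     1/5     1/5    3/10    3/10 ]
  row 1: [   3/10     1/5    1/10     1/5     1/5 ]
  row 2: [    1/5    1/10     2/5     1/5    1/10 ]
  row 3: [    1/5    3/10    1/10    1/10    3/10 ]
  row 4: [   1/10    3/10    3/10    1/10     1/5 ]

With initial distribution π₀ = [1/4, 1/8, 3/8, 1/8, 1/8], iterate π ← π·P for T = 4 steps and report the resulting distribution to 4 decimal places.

π = [0.1671, 0.2161, 0.2275, 0.1777, 0.2117]

t=0: π = [0.2500, 0.1250, 0.3750, 0.1250, 0.1250]
t=1: π = [0.1500, 0.1875, 0.2625, 0.2000, 0.2000]
t=2: π = [0.1688, 0.2138, 0.2338, 0.1750, 0.2088]
t=3: π = [0.1668, 0.2150, 0.2288, 0.1785, 0.2110]
t=4: π = [0.1671, 0.2161, 0.2275, 0.1777, 0.2117]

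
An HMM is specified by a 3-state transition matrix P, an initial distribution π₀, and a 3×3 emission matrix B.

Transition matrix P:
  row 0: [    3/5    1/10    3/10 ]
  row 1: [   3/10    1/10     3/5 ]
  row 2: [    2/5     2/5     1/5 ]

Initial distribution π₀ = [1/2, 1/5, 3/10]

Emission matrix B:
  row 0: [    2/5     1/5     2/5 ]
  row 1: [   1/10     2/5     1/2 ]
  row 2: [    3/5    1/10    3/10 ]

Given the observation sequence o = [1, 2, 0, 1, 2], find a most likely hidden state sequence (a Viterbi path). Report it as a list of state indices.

t=0: δ = [1.000e-01, 8.000e-02, 3.000e-02]  (obs o_0=1)
t=1: δ = [2.400e-02, 6.000e-03, 1.440e-02]  ψ = [0, 2, 1]  (obs o_1=2)
t=2: δ = [5.760e-03, 5.760e-04, 4.320e-03]  ψ = [0, 2, 0]  (obs o_2=0)
t=3: δ = [6.912e-04, 6.912e-04, 1.728e-04]  ψ = [0, 2, 0]  (obs o_3=1)
t=4: δ = [1.659e-04, 3.456e-05, 1.244e-04]  ψ = [0, 0, 1]  (obs o_4=2)
backtrack: best end state = 0; path = [0, 0, 0, 0, 0]

path = [0, 0, 0, 0, 0]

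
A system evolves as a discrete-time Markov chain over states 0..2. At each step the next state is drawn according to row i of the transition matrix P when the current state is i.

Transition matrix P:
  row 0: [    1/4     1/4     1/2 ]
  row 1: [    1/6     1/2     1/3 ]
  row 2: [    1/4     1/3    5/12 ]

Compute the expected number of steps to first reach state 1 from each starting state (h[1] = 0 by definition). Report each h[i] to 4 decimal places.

h = [3.4667, 0.0000, 3.2000]

First-step conditioning: h[1] = 0; for i ≠ 1, h[i] = 1 + Σ_k P[i][k]·h[k].
  h[0] = 1 + 1/4·h[0] + 1/2·h[2]
  h[2] = 1 + 1/4·h[0] + 5/12·h[2]
Solving the 2×2 linear system over states ≠ 1 gives exactly h = [52/15, 0, 16/5] (h[1] = 0 is the target).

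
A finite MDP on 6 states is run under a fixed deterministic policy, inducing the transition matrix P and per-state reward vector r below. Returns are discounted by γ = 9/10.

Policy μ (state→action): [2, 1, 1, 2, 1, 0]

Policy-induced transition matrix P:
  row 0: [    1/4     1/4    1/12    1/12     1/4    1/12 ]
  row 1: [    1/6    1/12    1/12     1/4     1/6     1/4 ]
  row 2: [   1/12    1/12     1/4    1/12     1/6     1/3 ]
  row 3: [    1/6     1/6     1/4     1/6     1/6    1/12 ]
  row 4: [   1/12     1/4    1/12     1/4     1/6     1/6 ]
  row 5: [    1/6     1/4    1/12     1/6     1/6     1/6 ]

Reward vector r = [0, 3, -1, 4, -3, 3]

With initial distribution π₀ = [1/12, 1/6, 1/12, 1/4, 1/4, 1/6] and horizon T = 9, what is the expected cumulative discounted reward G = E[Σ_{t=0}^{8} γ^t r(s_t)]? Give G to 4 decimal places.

t=0: π = [0.0833, 0.1667, 0.0833, 0.2500, 0.2500, 0.1667], E[r] = 1.1667, γ^t·E[r] = 1.166667, running G = 1.166667
t=1: π = [0.1458, 0.1875, 0.1389, 0.1875, 0.1736, 0.1667], E[r] = 1.1528, γ^t·E[r] = 1.037500, running G = 2.204167
t=2: π = [0.1528, 0.1800, 0.1377, 0.1730, 0.1788, 0.1777], E[r] = 1.0909, γ^t·E[r] = 0.883594, running G = 3.087760
t=3: π = [0.1530, 0.1826, 0.1351, 0.1724, 0.1794, 0.1775], E[r] = 1.0964, γ^t·E[r] = 0.799277, running G = 3.887038
t=4: π = [0.1532, 0.1827, 0.1346, 0.1728, 0.1794, 0.1773], E[r] = 1.0984, γ^t·E[r] = 0.720639, running G = 4.607677
t=5: π = [0.1533, 0.1827, 0.1346, 0.1729, 0.1794, 0.1772], E[r] = 1.0982, γ^t·E[r] = 0.648466, running G = 5.256143
t=6: π = [0.1533, 0.1827, 0.1346, 0.1729, 0.1794, 0.1771], E[r] = 1.0981, γ^t·E[r] = 0.583589, running G = 5.839732
t=7: π = [0.1533, 0.1827, 0.1346, 0.1729, 0.1794, 0.1771], E[r] = 1.0981, γ^t·E[r] = 0.525227, running G = 6.364959
t=8: π = [0.1533, 0.1827, 0.1346, 0.1729, 0.1794, 0.1771], E[r] = 1.0981, γ^t·E[r] = 0.472705, running G = 6.837664

G = 6.8377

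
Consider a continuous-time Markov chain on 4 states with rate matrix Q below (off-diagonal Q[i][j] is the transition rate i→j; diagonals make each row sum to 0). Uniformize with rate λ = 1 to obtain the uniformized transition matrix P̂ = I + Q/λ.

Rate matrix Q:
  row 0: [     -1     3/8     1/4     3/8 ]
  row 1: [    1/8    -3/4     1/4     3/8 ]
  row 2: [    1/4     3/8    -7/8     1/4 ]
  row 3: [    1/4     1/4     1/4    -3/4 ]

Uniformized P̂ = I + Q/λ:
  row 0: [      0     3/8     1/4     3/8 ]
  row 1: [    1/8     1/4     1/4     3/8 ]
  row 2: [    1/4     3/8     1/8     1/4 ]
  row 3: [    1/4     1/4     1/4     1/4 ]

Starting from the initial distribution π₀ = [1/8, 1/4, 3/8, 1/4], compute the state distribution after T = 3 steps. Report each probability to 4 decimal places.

π = [0.1716, 0.2986, 0.2219, 0.3079]

t=0: π = [0.1250, 0.2500, 0.3750, 0.2500]
t=1: π = [0.1875, 0.3125, 0.2031, 0.2969]
t=2: π = [0.1641, 0.2988, 0.2246, 0.3125]
t=3: π = [0.1716, 0.2986, 0.2219, 0.3079]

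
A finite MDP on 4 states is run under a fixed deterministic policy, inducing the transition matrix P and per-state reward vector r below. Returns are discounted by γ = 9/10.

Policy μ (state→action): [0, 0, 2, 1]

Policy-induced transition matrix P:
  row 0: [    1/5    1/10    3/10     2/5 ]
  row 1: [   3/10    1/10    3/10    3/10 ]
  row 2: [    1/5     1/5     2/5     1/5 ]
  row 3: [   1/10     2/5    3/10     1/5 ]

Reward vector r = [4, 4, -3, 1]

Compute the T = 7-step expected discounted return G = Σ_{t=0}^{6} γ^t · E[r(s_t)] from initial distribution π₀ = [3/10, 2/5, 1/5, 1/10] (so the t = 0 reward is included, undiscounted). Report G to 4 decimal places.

t=0: π = [0.3000, 0.4000, 0.2000, 0.1000], E[r] = 2.3000, γ^t·E[r] = 2.300000, running G = 2.300000
t=1: π = [0.2300, 0.1500, 0.3200, 0.3000], E[r] = 0.8600, γ^t·E[r] = 0.774000, running G = 3.074000
t=2: π = [0.1850, 0.2220, 0.3320, 0.2610], E[r] = 0.8930, γ^t·E[r] = 0.723330, running G = 3.797330
t=3: π = [0.1961, 0.2115, 0.3332, 0.2592], E[r] = 0.8900, γ^t·E[r] = 0.648810, running G = 4.446140
t=4: π = [0.1952, 0.2111, 0.3333, 0.2604], E[r] = 0.8857, γ^t·E[r] = 0.581075, running G = 5.027215
t=5: π = [0.1951, 0.2114, 0.3333, 0.2602], E[r] = 0.8862, γ^t·E[r] = 0.523301, running G = 5.550515
t=6: π = [0.1951, 0.2114, 0.3333, 0.2602], E[r] = 0.8862, γ^t·E[r] = 0.470959, running G = 6.021474

G = 6.0215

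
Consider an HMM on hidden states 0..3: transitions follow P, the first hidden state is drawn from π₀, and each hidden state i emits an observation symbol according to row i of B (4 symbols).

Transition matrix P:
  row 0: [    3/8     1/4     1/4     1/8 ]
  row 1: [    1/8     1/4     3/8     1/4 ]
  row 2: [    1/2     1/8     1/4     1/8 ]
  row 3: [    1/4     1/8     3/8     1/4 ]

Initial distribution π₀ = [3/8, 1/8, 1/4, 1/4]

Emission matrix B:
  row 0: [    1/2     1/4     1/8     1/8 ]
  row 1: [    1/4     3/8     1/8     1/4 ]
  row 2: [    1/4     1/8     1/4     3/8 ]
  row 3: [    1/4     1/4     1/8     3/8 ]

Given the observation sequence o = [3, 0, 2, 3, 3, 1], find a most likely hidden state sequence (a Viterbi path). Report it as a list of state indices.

path = [2, 0, 2, 2, 2, 0]

t=0: δ = [4.688e-02, 3.125e-02, 9.375e-02, 9.375e-02]  (obs o_0=3)
t=1: δ = [2.344e-02, 2.930e-03, 8.789e-03, 5.859e-03]  ψ = [2, 0, 3, 3]  (obs o_1=0)
t=2: δ = [1.099e-03, 7.324e-04, 1.465e-03, 3.662e-04]  ψ = [0, 0, 0, 0]  (obs o_2=2)
t=3: δ = [9.155e-05, 6.866e-05, 1.373e-04, 6.866e-05]  ψ = [2, 0, 2, 1]  (obs o_3=3)
t=4: δ = [8.583e-06, 5.722e-06, 1.287e-05, 6.437e-06]  ψ = [2, 0, 2, 1]  (obs o_4=3)
t=5: δ = [1.609e-06, 8.047e-07, 4.023e-07, 4.023e-07]  ψ = [2, 0, 2, 2]  (obs o_5=1)
backtrack: best end state = 0; path = [2, 0, 2, 2, 2, 0]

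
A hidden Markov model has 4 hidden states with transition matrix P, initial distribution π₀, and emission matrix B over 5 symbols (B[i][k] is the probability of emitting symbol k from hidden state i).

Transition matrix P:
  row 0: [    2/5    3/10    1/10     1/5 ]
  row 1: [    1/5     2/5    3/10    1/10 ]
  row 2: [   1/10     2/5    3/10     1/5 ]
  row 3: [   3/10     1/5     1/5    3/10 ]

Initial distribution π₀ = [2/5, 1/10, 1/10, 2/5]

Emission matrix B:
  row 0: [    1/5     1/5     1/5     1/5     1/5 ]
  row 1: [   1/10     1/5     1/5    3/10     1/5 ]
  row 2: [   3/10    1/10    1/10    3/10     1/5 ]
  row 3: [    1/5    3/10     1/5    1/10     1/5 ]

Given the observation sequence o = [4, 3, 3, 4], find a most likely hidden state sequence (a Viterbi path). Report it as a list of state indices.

path = [0, 1, 1, 1]

t=0: δ = [8.000e-02, 2.000e-02, 2.000e-02, 8.000e-02]  (obs o_0=4)
t=1: δ = [6.400e-03, 7.200e-03, 4.800e-03, 2.400e-03]  ψ = [0, 0, 3, 3]  (obs o_1=3)
t=2: δ = [5.120e-04, 8.640e-04, 6.480e-04, 1.280e-04]  ψ = [0, 1, 1, 0]  (obs o_2=3)
t=3: δ = [4.096e-05, 6.912e-05, 5.184e-05, 2.592e-05]  ψ = [0, 1, 1, 2]  (obs o_3=4)
backtrack: best end state = 1; path = [0, 1, 1, 1]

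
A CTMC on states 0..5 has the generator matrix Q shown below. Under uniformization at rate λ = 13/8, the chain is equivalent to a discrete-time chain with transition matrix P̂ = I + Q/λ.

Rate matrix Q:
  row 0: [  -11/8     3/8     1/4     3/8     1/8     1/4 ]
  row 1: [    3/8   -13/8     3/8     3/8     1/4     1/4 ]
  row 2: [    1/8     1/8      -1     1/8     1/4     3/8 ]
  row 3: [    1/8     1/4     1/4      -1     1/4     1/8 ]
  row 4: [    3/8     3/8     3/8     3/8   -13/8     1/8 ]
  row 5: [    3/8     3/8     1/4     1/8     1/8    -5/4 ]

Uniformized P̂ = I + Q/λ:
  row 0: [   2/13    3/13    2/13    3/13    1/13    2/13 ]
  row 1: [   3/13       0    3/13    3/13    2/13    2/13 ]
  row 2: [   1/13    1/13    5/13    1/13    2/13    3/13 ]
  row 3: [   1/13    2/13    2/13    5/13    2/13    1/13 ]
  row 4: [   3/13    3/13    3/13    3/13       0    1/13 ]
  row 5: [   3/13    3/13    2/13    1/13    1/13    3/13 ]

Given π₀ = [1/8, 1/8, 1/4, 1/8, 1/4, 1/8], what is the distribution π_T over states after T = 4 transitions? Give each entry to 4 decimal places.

π = [0.1532, 0.1465, 0.2260, 0.2023, 0.1125, 0.1594]

t=0: π = [0.1250, 0.1250, 0.2500, 0.1250, 0.2500, 0.1250]
t=1: π = [0.1635, 0.1538, 0.2404, 0.1923, 0.0962, 0.1538]
t=2: π = [0.1516, 0.1435, 0.2286, 0.1997, 0.1146, 0.1620]
t=3: π = [0.1532, 0.1471, 0.2264, 0.2014, 0.1121, 0.1597]
t=4: π = [0.1532, 0.1465, 0.2260, 0.2023, 0.1125, 0.1594]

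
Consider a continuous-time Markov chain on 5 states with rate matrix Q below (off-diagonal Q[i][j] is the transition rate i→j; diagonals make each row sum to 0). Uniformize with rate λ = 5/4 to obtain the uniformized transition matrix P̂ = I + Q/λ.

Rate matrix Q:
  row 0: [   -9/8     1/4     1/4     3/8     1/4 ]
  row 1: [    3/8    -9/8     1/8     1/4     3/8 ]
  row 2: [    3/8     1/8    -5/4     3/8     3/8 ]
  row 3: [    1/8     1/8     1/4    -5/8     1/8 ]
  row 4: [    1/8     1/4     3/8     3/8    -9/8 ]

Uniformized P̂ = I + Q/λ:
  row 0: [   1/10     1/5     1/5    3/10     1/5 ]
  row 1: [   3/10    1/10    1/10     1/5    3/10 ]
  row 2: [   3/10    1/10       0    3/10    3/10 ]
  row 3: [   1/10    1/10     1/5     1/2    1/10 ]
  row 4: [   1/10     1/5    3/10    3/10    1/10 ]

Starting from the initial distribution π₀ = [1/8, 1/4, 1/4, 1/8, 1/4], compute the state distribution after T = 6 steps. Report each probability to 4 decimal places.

π = [0.1607, 0.1338, 0.1703, 0.3583, 0.1769]

t=0: π = [0.1250, 0.2500, 0.2500, 0.1250, 0.2500]
t=1: π = [0.2000, 0.1375, 0.1500, 0.3000, 0.2125]
t=2: π = [0.1575, 0.1413, 0.1775, 0.3463, 0.1775]
t=3: π = [0.1638, 0.1335, 0.1681, 0.3551, 0.1795]
t=4: π = [0.1603, 0.1343, 0.1710, 0.3577, 0.1767]
t=5: π = [0.1611, 0.1337, 0.1700, 0.3581, 0.1771]
t=6: π = [0.1607, 0.1338, 0.1703, 0.3583, 0.1769]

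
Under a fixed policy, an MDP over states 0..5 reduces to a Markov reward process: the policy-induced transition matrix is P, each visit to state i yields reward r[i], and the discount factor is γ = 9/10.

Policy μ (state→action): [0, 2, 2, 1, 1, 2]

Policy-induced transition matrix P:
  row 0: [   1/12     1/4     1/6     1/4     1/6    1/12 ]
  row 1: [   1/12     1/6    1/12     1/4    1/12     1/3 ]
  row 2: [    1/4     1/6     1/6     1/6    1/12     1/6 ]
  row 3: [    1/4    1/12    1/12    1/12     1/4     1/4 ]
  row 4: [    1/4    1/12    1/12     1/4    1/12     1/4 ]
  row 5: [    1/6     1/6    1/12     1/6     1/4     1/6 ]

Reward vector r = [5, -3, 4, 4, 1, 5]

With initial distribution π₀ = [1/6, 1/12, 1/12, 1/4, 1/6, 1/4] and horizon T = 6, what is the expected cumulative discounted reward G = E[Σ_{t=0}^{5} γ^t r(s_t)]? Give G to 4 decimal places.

t=0: π = [0.1667, 0.0833, 0.0833, 0.2500, 0.1667, 0.2500], E[r] = 3.3333, γ^t·E[r] = 3.333333, running G = 3.333333
t=1: π = [0.1875, 0.1458, 0.1042, 0.1806, 0.1806, 0.2014], E[r] = 2.8264, γ^t·E[r] = 2.543750, running G = 5.877083
t=2: π = [0.1777, 0.1522, 0.1076, 0.1944, 0.1626, 0.2054], E[r] = 2.8299, γ^t·E[r] = 2.292188, running G = 8.169271
t=3: π = [0.1779, 0.1517, 0.1071, 0.1915, 0.1648, 0.2070], E[r] = 2.8285, γ^t·E[r] = 2.061984, running G = 10.231255
t=4: π = [0.1778, 0.1518, 0.1071, 0.1919, 0.1646, 0.2068], E[r] = 2.8283, γ^t·E[r] = 1.855651, running G = 12.086907
t=5: π = [0.1778, 0.1518, 0.1071, 0.1919, 0.1646, 0.2069], E[r] = 2.8284, γ^t·E[r] = 1.670156, running G = 13.757062

G = 13.7571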